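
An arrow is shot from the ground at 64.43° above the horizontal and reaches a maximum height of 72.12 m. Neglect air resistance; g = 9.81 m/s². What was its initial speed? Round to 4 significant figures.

At maximum height v_y = 0, so (v₀ sin θ)² = 2 g H.
v₀ sin 64.43° = √(2 × 9.81 × 72.12) = 37.616 m/s.
v₀ = 37.616 / sin 64.43° = 37.616 / 0.9021 = 41.70 m/s.

41.70 m/s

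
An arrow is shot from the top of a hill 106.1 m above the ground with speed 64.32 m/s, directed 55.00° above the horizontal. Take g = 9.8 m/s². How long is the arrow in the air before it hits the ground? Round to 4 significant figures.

Vertical component: v_y = 64.32 sin 55.00° = 52.688 m/s.
Taking up as positive with launch at y = 106.1 m, landing at y = 0: 0 = 106.1 + 52.688 t − ½(9.8) t².
Solving 4.900 t² − 52.688 t − 106.1 = 0 gives t = [52.688 + √(52.688² + 4·4.900·106.1)] / 9.800 = 12.49 s.

12.49 s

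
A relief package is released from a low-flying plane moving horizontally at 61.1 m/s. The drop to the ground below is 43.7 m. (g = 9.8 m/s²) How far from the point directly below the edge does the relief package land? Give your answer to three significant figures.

182 m

Initial vertical velocity is zero, so the fall time comes from h = ½ g t²: t = √(2 × 43.7 / 9.8) = 2.986 s.
Horizontal motion is uniform at 61.1 m/s, so x = 61.1 × 2.986 = 182 m.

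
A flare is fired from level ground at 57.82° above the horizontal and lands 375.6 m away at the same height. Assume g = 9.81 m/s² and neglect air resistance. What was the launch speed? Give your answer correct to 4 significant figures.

On level ground, R = v₀² sin(2θ) / g, so v₀ = √(R g / sin 2θ).
sin(2 × 57.82°) = 0.9015.
v₀ = √(375.6 × 9.81 / 0.9015) = √4087.2 = 63.93 m/s.

63.93 m/s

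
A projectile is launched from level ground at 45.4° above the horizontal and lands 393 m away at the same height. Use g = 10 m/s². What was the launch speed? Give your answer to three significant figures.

62.7 m/s

On level ground, R = v₀² sin(2θ) / g, so v₀ = √(R g / sin 2θ).
sin(2 × 45.4°) = 0.9999.
v₀ = √(393 × 10 / 0.9999) = √3930 = 62.7 m/s.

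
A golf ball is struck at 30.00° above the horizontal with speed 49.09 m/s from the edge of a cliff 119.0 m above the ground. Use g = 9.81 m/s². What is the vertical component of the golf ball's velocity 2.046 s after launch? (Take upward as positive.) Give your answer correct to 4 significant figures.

Initial vertical component: v_y0 = 49.09 sin 30.00° = 24.545 m/s.
v_y(t) = v_y0 − g t = 24.545 − 9.81 × 2.046 = 4.474 m/s.

4.474 m/s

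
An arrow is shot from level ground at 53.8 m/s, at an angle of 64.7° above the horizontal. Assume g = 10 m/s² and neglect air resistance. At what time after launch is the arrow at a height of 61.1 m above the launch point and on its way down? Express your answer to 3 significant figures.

8.25 s

v_y0 = 53.8 sin 64.7° = 48.64 m/s.
Set y = v_y0 t − ½ g t² = 61.1: 5.000 t² − 48.64 t + 61.1 = 0.
t = [48.64 ± √(2366 − 1222)] / 10 = (48.64 ± 33.82) / 10, giving t = 1.48 s or t = 8.25 s.
On the way down corresponds to the larger root: t = 8.25 s.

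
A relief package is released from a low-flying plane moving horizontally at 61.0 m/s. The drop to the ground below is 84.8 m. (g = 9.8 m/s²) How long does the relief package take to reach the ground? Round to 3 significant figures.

The horizontal speed doesn't affect the fall. With v_y0 = 0, h = ½ g t².
t = √(2 × 84.8 / 9.8) = √17.31 = 4.16 s.

4.16 s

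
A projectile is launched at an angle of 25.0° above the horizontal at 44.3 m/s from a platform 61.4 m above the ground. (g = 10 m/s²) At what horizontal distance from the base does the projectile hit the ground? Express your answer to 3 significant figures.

235 m

Components: v_x = 44.3 cos 25.0° = 40.15 m/s, v_y = 44.3 sin 25.0° = 18.72 m/s.
Vertical: 0 = 61.4 + 18.72 t − ½(10) t² ⇒ 5.000 t² − 18.72 t − 61.4 = 0.
t = [18.72 + √(350.4 + 1228)] / 10.00 = 5.845 s.
Horizontal: R = v_x · t = 40.15 × 5.845 = 235 m.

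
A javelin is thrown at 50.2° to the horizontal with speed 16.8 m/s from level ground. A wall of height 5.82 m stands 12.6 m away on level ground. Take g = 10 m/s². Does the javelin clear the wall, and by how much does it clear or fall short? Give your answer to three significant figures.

v_x = 16.8 cos 50.2° = 10.75 m/s; v_y0 = 16.8 sin 50.2° = 12.91 m/s.
Time to reach the wall: t = 12.6 / 10.75 = 1.172 s.
Height at that point: y = 12.91×1.172 − 5.000×1.172² = 8.263 m.
That is 8.263 − 5.82 = 2.44 m above the top of the wall, so the javelin clears it.

Yes — it clears the wall by 2.44 m.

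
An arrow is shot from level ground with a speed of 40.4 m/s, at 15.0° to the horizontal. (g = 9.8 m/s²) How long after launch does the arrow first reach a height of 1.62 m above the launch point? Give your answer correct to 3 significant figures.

0.168 s

v_y0 = 40.4 sin 15.0° = 10.46 m/s.
Set y = v_y0 t − ½ g t² = 1.62: 4.900 t² − 10.46 t + 1.62 = 0.
t = [10.46 ± √(109.4 − 31.75)] / 9.8 = (10.46 ± 8.812) / 9.8, giving t = 0.168 s or t = 1.97 s.
The arrow is on the way up at the first time, so t = 0.168 s.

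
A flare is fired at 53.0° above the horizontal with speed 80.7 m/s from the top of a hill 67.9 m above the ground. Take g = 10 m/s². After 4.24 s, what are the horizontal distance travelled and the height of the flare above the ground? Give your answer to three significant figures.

v_x = 80.7 cos 53.0° = 48.57 m/s; v_y0 = 80.7 sin 53.0° = 64.45 m/s.
x = v_x t = 48.57 × 4.24 = 206 m.
y = 67.9 + v_y0 t − ½ g t² = 251 m.

x = 206 m, y = 251 m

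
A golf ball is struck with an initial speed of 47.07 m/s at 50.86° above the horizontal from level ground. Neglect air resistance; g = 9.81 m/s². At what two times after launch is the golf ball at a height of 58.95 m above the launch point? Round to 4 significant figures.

v_y0 = 47.07 sin 50.86° = 36.508 m/s.
Set y = v_y0 t − ½ g t² = 58.95: 4.905 t² − 36.508 t + 58.95 = 0.
t = [36.508 ± √(1332.8 − 1156.6)] / 9.81 = (36.508 ± 13.274) / 9.81, giving t = 2.368 s or t = 5.075 s.
So the golf ball is at 58.95 m at t = 2.368 s (rising) and t = 5.075 s (falling).

2.368 s and 5.075 s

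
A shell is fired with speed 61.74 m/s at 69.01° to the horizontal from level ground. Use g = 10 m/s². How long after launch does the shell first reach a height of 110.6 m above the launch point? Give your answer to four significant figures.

v_y0 = 61.74 sin 69.01° = 57.643 m/s.
Set y = v_y0 t − ½ g t² = 110.6: 5.000 t² − 57.643 t + 110.6 = 0.
t = [57.643 ± √(3322.7 − 2212.0)] / 10 = (57.643 ± 33.327) / 10, giving t = 2.432 s or t = 9.097 s.
The shell is on the way up at the first time, so t = 2.432 s.

2.432 s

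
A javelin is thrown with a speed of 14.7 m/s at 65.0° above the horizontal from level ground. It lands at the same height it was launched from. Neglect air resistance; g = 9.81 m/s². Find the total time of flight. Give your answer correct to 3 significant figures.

Vertical component: v_y = 14.7 sin 65.0° = 13.32 m/s.
For a projectile landing at launch height, time of flight is t = 2 v_y / g = 2 × 13.32 / 9.81 = 2.72 s.

2.72 s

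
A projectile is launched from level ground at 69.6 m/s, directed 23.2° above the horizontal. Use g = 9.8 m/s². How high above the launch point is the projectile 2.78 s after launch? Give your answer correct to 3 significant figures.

v_y0 = 69.6 sin 23.2° = 27.42 m/s.
y(t) = v_y0 t − ½ g t² = 27.42×2.78 − 4.900×2.78² = 38.4 m.

38.4 m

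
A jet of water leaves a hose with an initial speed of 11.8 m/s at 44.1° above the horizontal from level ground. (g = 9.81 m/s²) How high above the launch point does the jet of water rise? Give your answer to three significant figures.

3.44 m

Vertical component of launch velocity: v_y = 11.8 sin 44.1° = 8.212 m/s.
At the highest point the vertical velocity is zero, so v_y² = 2 g h_max.
h_max = (8.212)² / (2 × 9.81) = 67.44 / 19.62 = 3.44 m.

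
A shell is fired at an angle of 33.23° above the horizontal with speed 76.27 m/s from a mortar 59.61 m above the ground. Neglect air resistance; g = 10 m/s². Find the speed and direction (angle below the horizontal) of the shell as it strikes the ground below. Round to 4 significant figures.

v_x = 76.27 cos 33.23° = 63.798 m/s (constant).
|v_y| at impact = √((41.796)² + 2×10×59.61) = 54.214 m/s.
Speed = √(63.798² + 54.214²) = 83.72 m/s; angle = arctan(54.214/63.798) = 40.36° below horizontal.

83.72 m/s at 40.36° below the horizontal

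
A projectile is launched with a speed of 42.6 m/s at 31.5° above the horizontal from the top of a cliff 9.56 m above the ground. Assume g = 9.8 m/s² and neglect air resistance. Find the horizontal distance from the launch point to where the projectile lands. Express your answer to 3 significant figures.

179 m

Components: v_x = 42.6 cos 31.5° = 36.32 m/s, v_y = 42.6 sin 31.5° = 22.26 m/s.
Vertical: 0 = 9.56 + 22.26 t − ½(9.8) t² ⇒ 4.900 t² − 22.26 t − 9.56 = 0.
t = [22.26 + √(495.5 + 187.4)] / 9.800 = 4.938 s.
Horizontal: R = v_x · t = 36.32 × 4.938 = 179 m.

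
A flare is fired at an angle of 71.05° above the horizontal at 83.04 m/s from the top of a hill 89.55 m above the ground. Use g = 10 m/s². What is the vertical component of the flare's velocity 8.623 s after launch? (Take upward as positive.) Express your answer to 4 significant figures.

Initial vertical component: v_y0 = 83.04 sin 71.05° = 78.539 m/s.
v_y(t) = v_y0 − g t = 78.539 − 10 × 8.623 = -7.691 m/s.

-7.691 m/s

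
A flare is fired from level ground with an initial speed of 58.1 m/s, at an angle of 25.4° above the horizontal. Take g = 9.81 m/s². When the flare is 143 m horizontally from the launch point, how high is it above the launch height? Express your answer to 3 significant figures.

v_x = 58.1 cos 25.4° = 52.48 m/s, v_y0 = 58.1 sin 25.4° = 24.92 m/s.
Time to reach x = 143 m: t = x / v_x = 143 / 52.48 = 2.725 s.
y = v_y0 t − ½ g t² = 24.92×2.725 − 4.905×2.725² = 31.5 m.

31.5 m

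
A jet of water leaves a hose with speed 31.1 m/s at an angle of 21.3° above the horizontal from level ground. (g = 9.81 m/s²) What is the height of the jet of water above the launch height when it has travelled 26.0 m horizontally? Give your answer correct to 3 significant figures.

6.19 m

v_x = 31.1 cos 21.3° = 28.98 m/s, v_y0 = 31.1 sin 21.3° = 11.30 m/s.
Time to reach x = 26.0 m: t = x / v_x = 26.0 / 28.98 = 0.8972 s.
y = v_y0 t − ½ g t² = 11.30×0.8972 − 4.905×0.8972² = 6.19 m.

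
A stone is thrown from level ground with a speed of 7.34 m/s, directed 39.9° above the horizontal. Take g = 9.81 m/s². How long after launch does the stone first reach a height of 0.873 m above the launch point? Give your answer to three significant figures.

v_y0 = 7.34 sin 39.9° = 4.708 m/s.
Set y = v_y0 t − ½ g t² = 0.873: 4.905 t² − 4.708 t + 0.873 = 0.
t = [4.708 ± √(22.17 − 17.13)] / 9.81 = (4.708 ± 2.245) / 9.81, giving t = 0.251 s or t = 0.709 s.
The stone is on the way up at the first time, so t = 0.251 s.

0.251 s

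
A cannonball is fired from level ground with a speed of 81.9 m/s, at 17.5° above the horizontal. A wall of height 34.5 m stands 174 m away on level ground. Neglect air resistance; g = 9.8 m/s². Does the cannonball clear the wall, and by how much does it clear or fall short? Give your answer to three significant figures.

No — it falls 3.95 m short of clearing the wall.

v_x = 81.9 cos 17.5° = 78.11 m/s; v_y0 = 81.9 sin 17.5° = 24.63 m/s.
Time to reach the wall: t = 174 / 78.11 = 2.228 s.
Height at that point: y = 24.63×2.228 − 4.900×2.228² = 30.55 m.
That is 34.5 − 30.55 = 3.95 m below the top of the wall, so the cannonball does not clear it.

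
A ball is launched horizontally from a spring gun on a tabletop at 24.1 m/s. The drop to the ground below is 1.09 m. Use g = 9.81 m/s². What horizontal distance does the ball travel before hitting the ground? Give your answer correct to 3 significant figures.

Initial vertical velocity is zero, so the fall time comes from h = ½ g t²: t = √(2 × 1.09 / 9.81) = 0.4714 s.
Horizontal motion is uniform at 24.1 m/s, so x = 24.1 × 0.4714 = 11.4 m.

11.4 m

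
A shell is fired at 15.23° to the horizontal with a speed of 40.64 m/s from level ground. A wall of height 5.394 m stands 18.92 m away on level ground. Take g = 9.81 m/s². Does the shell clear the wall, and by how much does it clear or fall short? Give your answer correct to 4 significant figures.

v_x = 40.64 cos 15.23° = 39.213 m/s; v_y0 = 40.64 sin 15.23° = 10.676 m/s.
Time to reach the wall: t = 18.92 / 39.213 = 0.48249 s.
Height at that point: y = 10.676×0.48249 − 4.905×0.48249² = 4.0092 m.
That is 5.394 − 4.0092 = 1.385 m below the top of the wall, so the shell does not clear it.

No — it falls 1.385 m short of clearing the wall.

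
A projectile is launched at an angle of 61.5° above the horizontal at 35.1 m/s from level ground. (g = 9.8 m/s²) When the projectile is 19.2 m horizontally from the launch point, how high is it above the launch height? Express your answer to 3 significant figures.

28.9 m

v_x = 35.1 cos 61.5° = 16.75 m/s, v_y0 = 35.1 sin 61.5° = 30.85 m/s.
Time to reach x = 19.2 m: t = x / v_x = 19.2 / 16.75 = 1.146 s.
y = v_y0 t − ½ g t² = 30.85×1.146 − 4.900×1.146² = 28.9 m.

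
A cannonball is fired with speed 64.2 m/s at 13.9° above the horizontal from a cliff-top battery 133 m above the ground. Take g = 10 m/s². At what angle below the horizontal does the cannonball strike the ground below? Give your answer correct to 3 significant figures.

v_x = 64.2 cos 13.9° = 62.32 m/s.
At impact |v_y| = √(v_y0² + 2 g h) = √(15.42² + 2×10×133) = 53.83 m/s.
Angle below horizontal = arctan(|v_y| / v_x) = arctan(53.83 / 62.32) = 40.8°.

40.8°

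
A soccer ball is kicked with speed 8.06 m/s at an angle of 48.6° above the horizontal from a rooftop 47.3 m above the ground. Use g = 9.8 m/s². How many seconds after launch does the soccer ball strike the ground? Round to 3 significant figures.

Vertical component: v_y = 8.06 sin 48.6° = 6.046 m/s.
Taking up as positive with launch at y = 47.3 m, landing at y = 0: 0 = 47.3 + 6.046 t − ½(9.8) t².
Solving 4.900 t² − 6.046 t − 47.3 = 0 gives t = [6.046 + √(6.046² + 4·4.900·47.3)] / 9.800 = 3.78 s.

3.78 s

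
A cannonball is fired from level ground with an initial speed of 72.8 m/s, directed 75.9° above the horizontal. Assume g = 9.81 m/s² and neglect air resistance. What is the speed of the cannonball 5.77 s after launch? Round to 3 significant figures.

v_x = 72.8 cos 75.9° = 17.74 m/s (constant).
v_y(t) = 72.8 sin 75.9° − g t = 70.61 − 9.81 × 5.77 = 14.01 m/s.
Speed = √(v_x² + v_y²) = √(314.7 + 196.3) = 22.6 m/s.

22.6 m/s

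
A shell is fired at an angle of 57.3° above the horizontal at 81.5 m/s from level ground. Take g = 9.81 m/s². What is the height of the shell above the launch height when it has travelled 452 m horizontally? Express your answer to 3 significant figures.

v_x = 81.5 cos 57.3° = 44.03 m/s, v_y0 = 81.5 sin 57.3° = 68.58 m/s.
Time to reach x = 452 m: t = x / v_x = 452 / 44.03 = 10.27 s.
y = v_y0 t − ½ g t² = 68.58×10.27 − 4.905×10.27² = 187 m.

187 m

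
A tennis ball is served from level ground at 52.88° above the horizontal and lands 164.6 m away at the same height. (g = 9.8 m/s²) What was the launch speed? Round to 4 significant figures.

40.94 m/s

On level ground, R = v₀² sin(2θ) / g, so v₀ = √(R g / sin 2θ).
sin(2 × 52.88°) = 0.9624.
v₀ = √(164.6 × 9.8 / 0.9624) = √1676.1 = 40.94 m/s.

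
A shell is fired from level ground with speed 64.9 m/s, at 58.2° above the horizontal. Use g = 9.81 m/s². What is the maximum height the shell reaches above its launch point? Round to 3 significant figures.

155 m

Vertical component of launch velocity: v_y = 64.9 sin 58.2° = 55.16 m/s.
At the highest point the vertical velocity is zero, so v_y² = 2 g h_max.
h_max = (55.16)² / (2 × 9.81) = 3043 / 19.62 = 155 m.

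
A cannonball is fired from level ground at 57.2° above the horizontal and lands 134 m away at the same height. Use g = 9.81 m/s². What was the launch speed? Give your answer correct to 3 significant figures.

On level ground, R = v₀² sin(2θ) / g, so v₀ = √(R g / sin 2θ).
sin(2 × 57.2°) = 0.9107.
v₀ = √(134 × 9.81 / 0.9107) = √1443 = 38.0 m/s.

38.0 m/s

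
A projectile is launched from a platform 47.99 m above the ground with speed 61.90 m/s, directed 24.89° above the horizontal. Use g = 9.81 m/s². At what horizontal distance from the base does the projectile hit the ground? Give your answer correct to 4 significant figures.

Components: v_x = 61.90 cos 24.89° = 56.151 m/s, v_y = 61.90 sin 24.89° = 26.052 m/s.
Vertical: 0 = 47.99 + 26.052 t − ½(9.81) t² ⇒ 4.905 t² − 26.052 t − 47.99 = 0.
t = [26.052 + √(678.71 + 941.56)] / 9.810 = 6.7589 s.
Horizontal: R = v_x · t = 56.151 × 6.7589 = 379.5 m.

379.5 m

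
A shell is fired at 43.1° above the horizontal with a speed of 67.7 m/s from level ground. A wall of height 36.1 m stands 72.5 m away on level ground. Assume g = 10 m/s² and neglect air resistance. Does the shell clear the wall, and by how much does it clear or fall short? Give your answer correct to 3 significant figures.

Yes — it clears the wall by 21.0 m.

v_x = 67.7 cos 43.1° = 49.43 m/s; v_y0 = 67.7 sin 43.1° = 46.26 m/s.
Time to reach the wall: t = 72.5 / 49.43 = 1.467 s.
Height at that point: y = 46.26×1.467 − 5.000×1.467² = 57.10 m.
That is 57.10 − 36.1 = 21.0 m above the top of the wall, so the shell clears it.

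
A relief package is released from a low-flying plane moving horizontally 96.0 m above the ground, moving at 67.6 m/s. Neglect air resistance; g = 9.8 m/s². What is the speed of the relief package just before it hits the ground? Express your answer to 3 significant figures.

Fall time: t = √(2 × 96.0 / 9.8) = 4.426 s.
At impact: v_x = 67.6 m/s (unchanged), v_y = g t = 9.8 × 4.426 = 43.37 m/s.
Speed = √(v_x² + v_y²) = √(4570 + 1881) = 80.3 m/s.

80.3 m/s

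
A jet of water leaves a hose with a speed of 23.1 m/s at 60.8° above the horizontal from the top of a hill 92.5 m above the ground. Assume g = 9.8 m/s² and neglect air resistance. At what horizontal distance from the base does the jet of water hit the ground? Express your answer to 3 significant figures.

Components: v_x = 23.1 cos 60.8° = 11.27 m/s, v_y = 23.1 sin 60.8° = 20.16 m/s.
Vertical: 0 = 92.5 + 20.16 t − ½(9.8) t² ⇒ 4.900 t² − 20.16 t − 92.5 = 0.
t = [20.16 + √(406.4 + 1813)] / 9.800 = 6.864 s.
Horizontal: R = v_x · t = 11.27 × 6.864 = 77.4 m.

77.4 m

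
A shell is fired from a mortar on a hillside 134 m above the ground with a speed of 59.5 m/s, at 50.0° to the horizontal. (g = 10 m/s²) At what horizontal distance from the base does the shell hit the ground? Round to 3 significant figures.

Components: v_x = 59.5 cos 50.0° = 38.25 m/s, v_y = 59.5 sin 50.0° = 45.58 m/s.
Vertical: 0 = 134 + 45.58 t − ½(10) t² ⇒ 5.000 t² − 45.58 t − 134 = 0.
t = [45.58 + √(2078 + 2680)] / 10.00 = 11.46 s.
Horizontal: R = v_x · t = 38.25 × 11.46 = 438 m.

438 m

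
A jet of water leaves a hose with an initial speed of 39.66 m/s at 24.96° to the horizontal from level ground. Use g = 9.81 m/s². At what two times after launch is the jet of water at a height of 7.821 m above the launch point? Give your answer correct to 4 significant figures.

v_y0 = 39.66 sin 24.96° = 16.736 m/s.
Set y = v_y0 t − ½ g t² = 7.821: 4.905 t² − 16.736 t + 7.821 = 0.
t = [16.736 ± √(280.09 − 153.45)] / 9.81 = (16.736 ± 11.253) / 9.81, giving t = 0.5589 s or t = 2.853 s.
So the jet of water is at 7.821 m at t = 0.5589 s (rising) and t = 2.853 s (falling).

0.5589 s and 2.853 s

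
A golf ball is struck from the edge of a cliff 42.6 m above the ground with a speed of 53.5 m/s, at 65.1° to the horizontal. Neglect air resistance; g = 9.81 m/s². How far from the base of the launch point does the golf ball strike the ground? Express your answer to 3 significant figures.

241 m

Components: v_x = 53.5 cos 65.1° = 22.53 m/s, v_y = 53.5 sin 65.1° = 48.53 m/s.
Vertical: 0 = 42.6 + 48.53 t − ½(9.81) t² ⇒ 4.905 t² − 48.53 t − 42.6 = 0.
t = [48.53 + √(2355 + 835.8)] / 9.810 = 10.71 s.
Horizontal: R = v_x · t = 22.53 × 10.71 = 241 m.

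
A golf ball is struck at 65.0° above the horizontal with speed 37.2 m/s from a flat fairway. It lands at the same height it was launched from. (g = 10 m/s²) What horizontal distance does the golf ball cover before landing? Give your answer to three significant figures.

Components: v_x = 37.2 cos 65.0° = 15.72 m/s, v_y = 37.2 sin 65.0° = 33.71 m/s.
Time of flight (same landing height): t = 2 v_y / g = 2 × 33.71 / 10 = 6.742 s.
Range: R = v_x · t = 15.72 × 6.742 = 106 m.

106 m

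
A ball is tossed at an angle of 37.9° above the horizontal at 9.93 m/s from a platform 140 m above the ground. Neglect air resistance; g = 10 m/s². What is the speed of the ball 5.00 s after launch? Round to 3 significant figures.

44.6 m/s

v_x = 9.93 cos 37.9° = 7.836 m/s (constant).
v_y(t) = 9.93 sin 37.9° − g t = 6.100 − 10 × 5.00 = -43.90 m/s.
Speed = √(v_x² + v_y²) = √(61.40 + 1927) = 44.6 m/s.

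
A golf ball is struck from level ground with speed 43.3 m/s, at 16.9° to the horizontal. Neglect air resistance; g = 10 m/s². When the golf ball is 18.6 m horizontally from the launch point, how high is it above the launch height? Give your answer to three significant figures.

4.64 m

v_x = 43.3 cos 16.9° = 41.43 m/s, v_y0 = 43.3 sin 16.9° = 12.59 m/s.
Time to reach x = 18.6 m: t = x / v_x = 18.6 / 41.43 = 0.4490 s.
y = v_y0 t − ½ g t² = 12.59×0.4490 − 5.000×0.4490² = 4.64 m.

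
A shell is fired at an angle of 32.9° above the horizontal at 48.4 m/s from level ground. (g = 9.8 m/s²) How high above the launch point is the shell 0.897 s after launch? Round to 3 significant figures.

v_y0 = 48.4 sin 32.9° = 26.29 m/s.
y(t) = v_y0 t − ½ g t² = 26.29×0.897 − 4.900×0.897² = 19.6 m.

19.6 m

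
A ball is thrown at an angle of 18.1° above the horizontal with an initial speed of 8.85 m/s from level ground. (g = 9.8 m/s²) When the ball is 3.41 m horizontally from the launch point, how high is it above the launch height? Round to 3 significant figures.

0.309 m

v_x = 8.85 cos 18.1° = 8.412 m/s, v_y0 = 8.85 sin 18.1° = 2.749 m/s.
Time to reach x = 3.41 m: t = x / v_x = 3.41 / 8.412 = 0.4054 s.
y = v_y0 t − ½ g t² = 2.749×0.4054 − 4.900×0.4054² = 0.309 m.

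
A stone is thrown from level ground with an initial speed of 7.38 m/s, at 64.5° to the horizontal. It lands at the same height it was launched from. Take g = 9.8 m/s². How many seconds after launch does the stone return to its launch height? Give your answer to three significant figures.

Vertical component: v_y = 7.38 sin 64.5° = 6.661 m/s.
For a projectile landing at launch height, time of flight is t = 2 v_y / g = 2 × 6.661 / 9.8 = 1.36 s.

1.36 s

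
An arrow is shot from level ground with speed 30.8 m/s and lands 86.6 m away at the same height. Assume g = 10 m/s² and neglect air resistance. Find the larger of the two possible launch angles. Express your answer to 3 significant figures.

Level-ground range: R = v₀² sin(2θ)/g ⇒ sin 2θ = R g / v₀² = 86.6×10/30.8² = 0.9129.
2θ = arcsin(0.9129) = 65.91° or 180° − 65.91° = 114.09°.
So θ = 33.0° or θ = 57.0°.

57.0°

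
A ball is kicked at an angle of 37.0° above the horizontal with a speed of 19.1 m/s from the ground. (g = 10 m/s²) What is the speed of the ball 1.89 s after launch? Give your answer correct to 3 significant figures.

v_x = 19.1 cos 37.0° = 15.25 m/s (constant).
v_y(t) = 19.1 sin 37.0° − g t = 11.49 − 10 × 1.89 = -7.410 m/s.
Speed = √(v_x² + v_y²) = √(232.6 + 54.91) = 17.0 m/s.

17.0 m/s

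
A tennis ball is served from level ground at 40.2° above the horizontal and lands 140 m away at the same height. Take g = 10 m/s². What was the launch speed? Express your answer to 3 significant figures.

37.7 m/s

On level ground, R = v₀² sin(2θ) / g, so v₀ = √(R g / sin 2θ).
sin(2 × 40.2°) = 0.9860.
v₀ = √(140 × 10 / 0.9860) = √1420 = 37.7 m/s.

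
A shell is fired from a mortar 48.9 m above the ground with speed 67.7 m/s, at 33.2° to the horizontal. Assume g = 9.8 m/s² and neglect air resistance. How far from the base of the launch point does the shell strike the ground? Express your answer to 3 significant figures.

493 m

Components: v_x = 67.7 cos 33.2° = 56.65 m/s, v_y = 67.7 sin 33.2° = 37.07 m/s.
Vertical: 0 = 48.9 + 37.07 t − ½(9.8) t² ⇒ 4.900 t² − 37.07 t − 48.9 = 0.
t = [37.07 + √(1374 + 958.4)] / 9.800 = 8.711 s.
Horizontal: R = v_x · t = 56.65 × 8.711 = 493 m.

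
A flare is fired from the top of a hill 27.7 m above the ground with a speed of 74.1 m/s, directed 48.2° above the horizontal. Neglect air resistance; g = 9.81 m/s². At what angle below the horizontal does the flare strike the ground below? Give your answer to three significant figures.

v_x = 74.1 cos 48.2° = 49.39 m/s.
At impact |v_y| = √(v_y0² + 2 g h) = √(55.24² + 2×9.81×27.7) = 59.96 m/s.
Angle below horizontal = arctan(|v_y| / v_x) = arctan(59.96 / 49.39) = 50.5°.

50.5°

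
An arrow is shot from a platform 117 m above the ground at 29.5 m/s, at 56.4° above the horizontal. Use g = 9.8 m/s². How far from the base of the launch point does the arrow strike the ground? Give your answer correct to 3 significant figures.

Components: v_x = 29.5 cos 56.4° = 16.33 m/s, v_y = 29.5 sin 56.4° = 24.57 m/s.
Vertical: 0 = 117 + 24.57 t − ½(9.8) t² ⇒ 4.900 t² − 24.57 t − 117 = 0.
t = [24.57 + √(603.7 + 2293)] / 9.800 = 7.999 s.
Horizontal: R = v_x · t = 16.33 × 7.999 = 131 m.

131 m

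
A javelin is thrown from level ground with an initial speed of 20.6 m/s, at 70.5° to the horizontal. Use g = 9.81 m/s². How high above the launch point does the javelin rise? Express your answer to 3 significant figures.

Vertical component of launch velocity: v_y = 20.6 sin 70.5° = 19.42 m/s.
At the highest point the vertical velocity is zero, so v_y² = 2 g h_max.
h_max = (19.42)² / (2 × 9.81) = 377.1 / 19.62 = 19.2 m.

19.2 m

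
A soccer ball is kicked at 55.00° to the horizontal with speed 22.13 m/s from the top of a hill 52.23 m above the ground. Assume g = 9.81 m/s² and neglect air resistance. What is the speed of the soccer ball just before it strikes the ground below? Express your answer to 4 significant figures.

38.92 m/s

v_x = 22.13 cos 55.00° = 12.693 m/s is unchanged throughout.
For the vertical component, v_y² = v_y0² + 2 g h = (18.128)² + 2×9.81×52.23 = 1353.4, so |v_y| = 36.789 m/s.
Impact speed = √(v_x² + v_y²) = √(161.11 + 1353.4) = 38.92 m/s.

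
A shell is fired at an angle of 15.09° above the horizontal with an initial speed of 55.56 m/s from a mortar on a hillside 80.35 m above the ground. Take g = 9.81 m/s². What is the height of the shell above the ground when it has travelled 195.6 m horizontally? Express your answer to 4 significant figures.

v_x = 55.56 cos 15.09° = 53.644 m/s, v_y0 = 55.56 sin 15.09° = 14.464 m/s.
Time to reach x = 195.6 m: t = x / v_x = 195.6 / 53.644 = 3.6463 s.
y = 80.35 + v_y0 t − ½ g t² = 80.35 + 14.464×3.6463 − 4.905×3.6463² = 67.88 m.

67.88 m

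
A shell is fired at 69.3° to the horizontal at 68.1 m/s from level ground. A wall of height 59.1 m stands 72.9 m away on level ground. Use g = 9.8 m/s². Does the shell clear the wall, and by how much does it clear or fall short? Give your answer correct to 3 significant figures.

v_x = 68.1 cos 69.3° = 24.07 m/s; v_y0 = 68.1 sin 69.3° = 63.70 m/s.
Time to reach the wall: t = 72.9 / 24.07 = 3.029 s.
Height at that point: y = 63.70×3.029 − 4.900×3.029² = 148.0 m.
That is 148.0 − 59.1 = 88.9 m above the top of the wall, so the shell clears it.

Yes — it clears the wall by 88.9 m.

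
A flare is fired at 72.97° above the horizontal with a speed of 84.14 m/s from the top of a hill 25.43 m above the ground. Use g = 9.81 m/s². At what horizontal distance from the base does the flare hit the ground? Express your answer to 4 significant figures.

411.8 m

Components: v_x = 84.14 cos 72.97° = 24.642 m/s, v_y = 84.14 sin 72.97° = 80.451 m/s.
Vertical: 0 = 25.43 + 80.451 t − ½(9.81) t² ⇒ 4.905 t² − 80.451 t − 25.43 = 0.
t = [80.451 + √(6472.4 + 498.94)] / 9.810 = 16.712 s.
Horizontal: R = v_x · t = 24.642 × 16.712 = 411.8 m.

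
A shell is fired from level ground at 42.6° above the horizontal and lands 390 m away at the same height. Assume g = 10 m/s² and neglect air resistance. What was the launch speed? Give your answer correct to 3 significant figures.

On level ground, R = v₀² sin(2θ) / g, so v₀ = √(R g / sin 2θ).
sin(2 × 42.6°) = 0.9965.
v₀ = √(390 × 10 / 0.9965) = √3914 = 62.6 m/s.

62.6 m/s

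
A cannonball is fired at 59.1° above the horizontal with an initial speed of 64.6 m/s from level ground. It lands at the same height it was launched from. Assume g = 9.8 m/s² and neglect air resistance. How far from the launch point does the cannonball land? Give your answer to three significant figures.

375 m

Components: v_x = 64.6 cos 59.1° = 33.17 m/s, v_y = 64.6 sin 59.1° = 55.43 m/s.
Time of flight (same landing height): t = 2 v_y / g = 2 × 55.43 / 9.8 = 11.31 s.
Range: R = v_x · t = 33.17 × 11.31 = 375 m.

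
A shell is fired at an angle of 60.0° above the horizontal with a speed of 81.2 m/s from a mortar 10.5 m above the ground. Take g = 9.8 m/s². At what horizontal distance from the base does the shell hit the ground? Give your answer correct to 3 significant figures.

Components: v_x = 81.2 cos 60.0° = 40.60 m/s, v_y = 81.2 sin 60.0° = 70.32 m/s.
Vertical: 0 = 10.5 + 70.32 t − ½(9.8) t² ⇒ 4.900 t² − 70.32 t − 10.5 = 0.
t = [70.32 + √(4945 + 205.8)] / 9.800 = 14.50 s.
Horizontal: R = v_x · t = 40.60 × 14.50 = 589 m.

589 m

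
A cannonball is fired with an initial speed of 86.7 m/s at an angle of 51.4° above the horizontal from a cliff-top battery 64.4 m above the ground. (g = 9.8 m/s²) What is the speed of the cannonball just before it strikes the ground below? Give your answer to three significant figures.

93.7 m/s

v_x = 86.7 cos 51.4° = 54.09 m/s is unchanged throughout.
For the vertical component, v_y² = v_y0² + 2 g h = (67.76)² + 2×9.8×64.4 = 5854, so |v_y| = 76.51 m/s.
Impact speed = √(v_x² + v_y²) = √(2926 + 5854) = 93.7 m/s.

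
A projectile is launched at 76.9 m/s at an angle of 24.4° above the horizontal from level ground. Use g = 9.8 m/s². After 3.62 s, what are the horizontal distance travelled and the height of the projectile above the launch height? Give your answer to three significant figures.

x = 254 m, y = 50.8 m

v_x = 76.9 cos 24.4° = 70.03 m/s; v_y0 = 76.9 sin 24.4° = 31.77 m/s.
x = v_x t = 70.03 × 3.62 = 254 m.
y = v_y0 t − ½ g t² = 31.77×3.62 − 4.900×3.62² = 50.8 m.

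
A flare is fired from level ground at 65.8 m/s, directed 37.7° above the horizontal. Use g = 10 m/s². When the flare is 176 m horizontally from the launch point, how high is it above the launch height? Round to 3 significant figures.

78.9 m

v_x = 65.8 cos 37.7° = 52.06 m/s, v_y0 = 65.8 sin 37.7° = 40.24 m/s.
Time to reach x = 176 m: t = x / v_x = 176 / 52.06 = 3.381 s.
y = v_y0 t − ½ g t² = 40.24×3.381 − 5.000×3.381² = 78.9 m.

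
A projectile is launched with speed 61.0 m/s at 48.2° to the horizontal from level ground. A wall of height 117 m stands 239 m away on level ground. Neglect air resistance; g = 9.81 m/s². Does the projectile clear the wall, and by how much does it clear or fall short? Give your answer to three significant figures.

v_x = 61.0 cos 48.2° = 40.66 m/s; v_y0 = 61.0 sin 48.2° = 45.47 m/s.
Time to reach the wall: t = 239 / 40.66 = 5.878 s.
Height at that point: y = 45.47×5.878 − 4.905×5.878² = 97.80 m.
That is 117 − 97.80 = 19.2 m below the top of the wall, so the projectile does not clear it.

No — it falls 19.2 m short of clearing the wall.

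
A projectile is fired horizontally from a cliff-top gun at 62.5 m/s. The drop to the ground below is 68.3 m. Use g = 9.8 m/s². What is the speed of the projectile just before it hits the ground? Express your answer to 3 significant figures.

Fall time: t = √(2 × 68.3 / 9.8) = 3.733 s.
At impact: v_x = 62.5 m/s (unchanged), v_y = g t = 9.8 × 3.733 = 36.58 m/s.
Speed = √(v_x² + v_y²) = √(3906 + 1338) = 72.4 m/s.

72.4 m/s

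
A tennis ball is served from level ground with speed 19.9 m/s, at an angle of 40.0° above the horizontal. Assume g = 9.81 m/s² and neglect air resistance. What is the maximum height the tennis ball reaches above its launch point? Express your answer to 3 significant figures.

Vertical component of launch velocity: v_y = 19.9 sin 40.0° = 12.79 m/s.
At the highest point the vertical velocity is zero, so v_y² = 2 g h_max.
h_max = (12.79)² / (2 × 9.81) = 163.6 / 19.62 = 8.34 m.

8.34 m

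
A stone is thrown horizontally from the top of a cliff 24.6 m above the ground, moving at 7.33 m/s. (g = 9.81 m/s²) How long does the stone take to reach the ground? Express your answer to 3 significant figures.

The horizontal speed doesn't affect the fall. With v_y0 = 0, h = ½ g t².
t = √(2 × 24.6 / 9.81) = √5.015 = 2.24 s.

2.24 s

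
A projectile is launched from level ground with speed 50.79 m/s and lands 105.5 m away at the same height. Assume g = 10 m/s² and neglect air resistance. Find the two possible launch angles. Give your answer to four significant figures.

12.07° and 77.93°

Level-ground range: R = v₀² sin(2θ)/g ⇒ sin 2θ = R g / v₀² = 105.5×10/50.79² = 0.4090.
2θ = arcsin(0.4090) = 24.142° or 180° − 24.142° = 155.858°.
So θ = 12.07° or θ = 77.93°.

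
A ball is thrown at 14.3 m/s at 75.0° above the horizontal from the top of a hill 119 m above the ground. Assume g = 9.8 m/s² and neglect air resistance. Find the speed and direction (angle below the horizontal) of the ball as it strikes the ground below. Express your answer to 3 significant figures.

50.4 m/s at 85.8° below the horizontal

v_x = 14.3 cos 75.0° = 3.701 m/s (constant).
|v_y| at impact = √((13.81)² + 2×9.8×119) = 50.23 m/s.
Speed = √(3.701² + 50.23²) = 50.4 m/s; angle = arctan(50.23/3.701) = 85.8° below horizontal.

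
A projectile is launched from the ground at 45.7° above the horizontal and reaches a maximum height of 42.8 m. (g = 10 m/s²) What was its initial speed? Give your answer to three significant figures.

At maximum height v_y = 0, so (v₀ sin θ)² = 2 g H.
v₀ sin 45.7° = √(2 × 10 × 42.8) = 29.26 m/s.
v₀ = 29.26 / sin 45.7° = 29.26 / 0.7157 = 40.9 m/s.

40.9 m/s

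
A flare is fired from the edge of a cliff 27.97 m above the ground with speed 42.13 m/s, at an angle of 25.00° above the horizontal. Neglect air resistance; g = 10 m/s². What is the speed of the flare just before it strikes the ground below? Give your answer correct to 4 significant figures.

48.31 m/s

v_x = 42.13 cos 25.00° = 38.183 m/s is unchanged throughout.
For the vertical component, v_y² = v_y0² + 2 g h = (17.805)² + 2×10×27.97 = 876.42, so |v_y| = 29.604 m/s.
Impact speed = √(v_x² + v_y²) = √(1457.9 + 876.42) = 48.31 m/s.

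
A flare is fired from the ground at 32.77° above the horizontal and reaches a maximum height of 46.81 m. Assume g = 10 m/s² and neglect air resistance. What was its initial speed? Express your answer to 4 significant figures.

At maximum height v_y = 0, so (v₀ sin θ)² = 2 g H.
v₀ sin 32.77° = √(2 × 10 × 46.81) = 30.597 m/s.
v₀ = 30.597 / sin 32.77° = 30.597 / 0.5413 = 56.53 m/s.

56.53 m/s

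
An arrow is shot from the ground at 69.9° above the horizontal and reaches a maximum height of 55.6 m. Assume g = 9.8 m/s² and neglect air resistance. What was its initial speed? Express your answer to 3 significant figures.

35.2 m/s

At maximum height v_y = 0, so (v₀ sin θ)² = 2 g H.
v₀ sin 69.9° = √(2 × 9.8 × 55.6) = 33.01 m/s.
v₀ = 33.01 / sin 69.9° = 33.01 / 0.9391 = 35.2 m/s.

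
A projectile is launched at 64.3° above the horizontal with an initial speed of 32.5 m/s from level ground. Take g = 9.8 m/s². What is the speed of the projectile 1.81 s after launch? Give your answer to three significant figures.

v_x = 32.5 cos 64.3° = 14.09 m/s (constant).
v_y(t) = 32.5 sin 64.3° − g t = 29.29 − 9.8 × 1.81 = 11.55 m/s.
Speed = √(v_x² + v_y²) = √(198.5 + 133.4) = 18.2 m/s.

18.2 m/s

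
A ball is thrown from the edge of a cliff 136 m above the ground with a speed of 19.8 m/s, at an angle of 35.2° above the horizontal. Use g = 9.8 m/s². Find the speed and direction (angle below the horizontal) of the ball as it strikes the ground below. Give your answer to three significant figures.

v_x = 19.8 cos 35.2° = 16.18 m/s (constant).
|v_y| at impact = √((11.41)² + 2×9.8×136) = 52.88 m/s.
Speed = √(16.18² + 52.88²) = 55.3 m/s; angle = arctan(52.88/16.18) = 73.0° below horizontal.

55.3 m/s at 73.0° below the horizontal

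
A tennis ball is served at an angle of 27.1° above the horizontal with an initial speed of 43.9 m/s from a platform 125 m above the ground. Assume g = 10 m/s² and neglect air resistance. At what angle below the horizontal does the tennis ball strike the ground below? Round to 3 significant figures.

v_x = 43.9 cos 27.1° = 39.08 m/s.
At impact |v_y| = √(v_y0² + 2 g h) = √(20.00² + 2×10×125) = 53.85 m/s.
Angle below horizontal = arctan(|v_y| / v_x) = arctan(53.85 / 39.08) = 54.0°.

54.0°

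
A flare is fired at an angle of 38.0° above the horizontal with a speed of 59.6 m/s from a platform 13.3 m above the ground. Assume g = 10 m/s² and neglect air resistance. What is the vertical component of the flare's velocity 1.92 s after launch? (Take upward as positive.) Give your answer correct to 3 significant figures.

17.5 m/s

Initial vertical component: v_y0 = 59.6 sin 38.0° = 36.69 m/s.
v_y(t) = v_y0 − g t = 36.69 − 10 × 1.92 = 17.5 m/s.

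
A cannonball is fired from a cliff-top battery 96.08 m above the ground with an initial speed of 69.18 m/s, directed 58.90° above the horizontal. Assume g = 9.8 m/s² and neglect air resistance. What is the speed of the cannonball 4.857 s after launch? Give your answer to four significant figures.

37.58 m/s

v_x = 69.18 cos 58.90° = 35.734 m/s (constant).
v_y(t) = 69.18 sin 58.90° − g t = 59.237 − 9.8 × 4.857 = 11.638 m/s.
Speed = √(v_x² + v_y²) = √(1276.9 + 135.44) = 37.58 m/s.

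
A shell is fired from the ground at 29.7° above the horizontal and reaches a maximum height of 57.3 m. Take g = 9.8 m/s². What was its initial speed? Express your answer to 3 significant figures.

67.6 m/s

At maximum height v_y = 0, so (v₀ sin θ)² = 2 g H.
v₀ sin 29.7° = √(2 × 9.8 × 57.3) = 33.51 m/s.
v₀ = 33.51 / sin 29.7° = 33.51 / 0.4955 = 67.6 m/s.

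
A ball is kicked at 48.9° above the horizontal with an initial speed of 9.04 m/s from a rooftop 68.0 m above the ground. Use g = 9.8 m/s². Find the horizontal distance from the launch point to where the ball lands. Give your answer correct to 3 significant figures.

26.7 m

Components: v_x = 9.04 cos 48.9° = 5.943 m/s, v_y = 9.04 sin 48.9° = 6.812 m/s.
Vertical: 0 = 68.0 + 6.812 t − ½(9.8) t² ⇒ 4.900 t² − 6.812 t − 68.0 = 0.
t = [6.812 + √(46.40 + 1333)] / 9.800 = 4.485 s.
Horizontal: R = v_x · t = 5.943 × 4.485 = 26.7 m.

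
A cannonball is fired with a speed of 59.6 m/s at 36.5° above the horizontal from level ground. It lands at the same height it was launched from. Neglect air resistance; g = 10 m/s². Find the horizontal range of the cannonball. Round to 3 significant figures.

340 m

For level ground, R = v₀² sin(2θ) / g.
sin(2 × 36.5°) = sin 73.00° = 0.9563.
R = (59.6)² × 0.9563 / 10 = 340 m.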